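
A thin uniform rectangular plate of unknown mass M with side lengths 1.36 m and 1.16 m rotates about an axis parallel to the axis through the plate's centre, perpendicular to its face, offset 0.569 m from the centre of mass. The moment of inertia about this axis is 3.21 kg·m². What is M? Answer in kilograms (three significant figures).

5.44

I = I_cm + Md² = (1/12)M(a²+b²) + Md² = M·[0.0833333·[(1.36)² + (1.16)²] + (0.569)²] = M·0.59003.
So M = 3.21 / 0.59003 = 5.4404 kg.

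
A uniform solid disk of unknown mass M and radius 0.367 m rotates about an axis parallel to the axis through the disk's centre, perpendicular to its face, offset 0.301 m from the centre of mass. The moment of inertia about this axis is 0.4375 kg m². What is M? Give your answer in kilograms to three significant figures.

I = I_cm + Md² = (1/2)MR² + Md² = M·[0.5·(0.367)² + (0.301)²] = M·0.15795.
So M = 0.4375 / 0.15795 = 2.7699 kg.

2.77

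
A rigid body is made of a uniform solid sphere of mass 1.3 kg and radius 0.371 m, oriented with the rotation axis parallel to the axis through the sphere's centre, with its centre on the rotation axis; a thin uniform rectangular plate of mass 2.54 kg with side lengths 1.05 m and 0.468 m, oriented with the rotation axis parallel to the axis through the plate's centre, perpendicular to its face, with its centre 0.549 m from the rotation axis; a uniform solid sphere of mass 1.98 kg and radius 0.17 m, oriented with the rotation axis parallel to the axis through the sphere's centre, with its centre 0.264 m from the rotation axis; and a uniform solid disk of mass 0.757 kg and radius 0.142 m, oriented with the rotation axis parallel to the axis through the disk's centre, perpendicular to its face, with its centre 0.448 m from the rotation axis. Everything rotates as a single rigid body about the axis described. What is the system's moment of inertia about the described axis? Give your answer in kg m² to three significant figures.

Solid sphere: I_cm = (2/5)MR² = (2/5)(1.3)(0.371)² = 0.071573 kg m²; axis through the centre, so I = 0.071573 kg m².
Rectangular plate: I_cm = (1/12)M(a²+b²) = (1/12)(2.54)[(1.05)² + (0.468)²] = 0.27972 kg m²; centre at d = 0.549 m, so I = I_cm + Md² gives I = 0.27972 + (2.54)(0.549)² = 1.0453 kg m².
Solid sphere: I_cm = (2/5)MR² = (2/5)(1.98)(0.17)² = 0.022889 kg m²; centre at d = 0.264 m, so I = I_cm + Md² gives I = 0.022889 + (1.98)(0.264)² = 0.16089 kg m².
Solid disk: I_cm = (1/2)MR² = (1/2)(0.757)(0.142)² = 0.0076321 kg m²; centre at d = 0.448 m, so I = I_cm + Md² gives I = 0.0076321 + (0.757)(0.448)² = 0.15957 kg m².
Total I = 0.071573 + 1.0453 + 0.16089 + 0.15957 = 1.4373 kg m².

1.44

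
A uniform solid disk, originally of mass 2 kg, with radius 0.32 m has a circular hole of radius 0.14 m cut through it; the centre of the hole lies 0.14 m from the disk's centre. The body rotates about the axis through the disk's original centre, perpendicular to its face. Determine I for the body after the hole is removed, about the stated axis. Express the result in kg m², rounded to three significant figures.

0.0911

Unpierced body about its centre: I₀ = (1/2)MR² = (1/2)(2)(0.32)² = 0.1024 kg m².
The removed disk has mass m = M·(r/R)² = (2)(0.14/0.32)² = 0.38281 kg (same uniform areal density).
Its moment of inertia about the rotation axis (parallel-axis theorem): I_hole = (1/2)mr² + md² = (1/2)(0.38281)(0.14)² + (0.38281)(0.14)² = 0.011255 kg m².
Treating the hole as negative mass, I = I₀ − I_hole = 0.1024 − 0.011255 = 0.091145 kg m².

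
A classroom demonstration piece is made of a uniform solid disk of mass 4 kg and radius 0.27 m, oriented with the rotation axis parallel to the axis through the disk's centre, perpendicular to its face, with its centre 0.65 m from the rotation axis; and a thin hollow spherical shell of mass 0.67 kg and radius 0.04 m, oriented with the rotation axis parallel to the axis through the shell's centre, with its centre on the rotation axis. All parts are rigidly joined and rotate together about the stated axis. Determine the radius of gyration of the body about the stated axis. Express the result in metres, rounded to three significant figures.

0.627

Solid disk: I_cm = (1/2)MR² = (1/2)(4)(0.27)² = 0.1458 kg·m²; centre at d = 0.65 m, so I = I_cm + Md² gives I = 0.1458 + (4)(0.65)² = 1.8358 kg·m².
Spherical shell: I_cm = (2/3)MR² = (2/3)(0.67)(0.04)² = 0.00071467 kg·m²; axis through the centre, so I = 0.00071467 kg·m².
Total I = 1.8365 kg·m²; total mass M = 4.67 kg.
k = √(I/M) = √(1.8365/4.67) = 0.6271 m.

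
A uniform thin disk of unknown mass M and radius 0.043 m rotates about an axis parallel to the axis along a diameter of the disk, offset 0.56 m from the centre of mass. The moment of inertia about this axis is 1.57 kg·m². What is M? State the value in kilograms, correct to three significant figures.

5.00

I = I_cm + Md² = (1/4)MR² + Md² = M·[0.25·(0.043)² + (0.56)²] = M·0.31406.
So M = 1.57 / 0.31406 = 4.999 kg.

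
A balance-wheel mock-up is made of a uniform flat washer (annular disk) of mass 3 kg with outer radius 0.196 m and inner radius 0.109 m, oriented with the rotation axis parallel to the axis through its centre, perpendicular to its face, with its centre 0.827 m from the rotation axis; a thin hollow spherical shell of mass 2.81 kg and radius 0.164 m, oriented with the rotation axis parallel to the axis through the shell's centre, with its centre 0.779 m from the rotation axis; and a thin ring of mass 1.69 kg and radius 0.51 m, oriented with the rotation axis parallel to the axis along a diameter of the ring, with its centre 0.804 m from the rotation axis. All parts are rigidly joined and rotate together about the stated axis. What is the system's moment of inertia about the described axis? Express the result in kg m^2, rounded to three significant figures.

5.20

Annular disk: I_cm = (1/2)M(R²+r²) = (1/2)(3)[(0.196)² + (0.109)²] = 0.075446 kg m^2; centre at d = 0.827 m, so I = I_cm + Md² gives I = 0.075446 + (3)(0.827)² = 2.1272 kg m^2.
Spherical shell: I_cm = (2/3)MR² = (2/3)(2.81)(0.164)² = 0.050385 kg m^2; centre at d = 0.779 m, so I = I_cm + Md² gives I = 0.050385 + (2.81)(0.779)² = 1.7556 kg m^2.
Thin ring: I_cm = (1/2)MR² = (1/2)(1.69)(0.51)² = 0.21978 kg m^2; centre at d = 0.804 m, so I = I_cm + Md² gives I = 0.21978 + (1.69)(0.804)² = 1.3122 kg m^2.
Total I = 2.1272 + 1.7556 + 1.3122 = 5.1951 kg m^2.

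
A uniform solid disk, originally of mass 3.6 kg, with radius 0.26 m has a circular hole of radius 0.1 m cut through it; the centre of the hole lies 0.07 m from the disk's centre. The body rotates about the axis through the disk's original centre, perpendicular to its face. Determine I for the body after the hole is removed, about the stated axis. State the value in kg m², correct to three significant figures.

0.116

Unpierced body about its centre: I₀ = (1/2)MR² = (1/2)(3.6)(0.26)² = 0.12168 kg m².
The removed disk has mass m = M·(r/R)² = (3.6)(0.1/0.26)² = 0.53254 kg (same uniform areal density).
Its moment of inertia about the rotation axis (parallel-axis theorem): I_hole = (1/2)mr² + md² = (1/2)(0.53254)(0.1)² + (0.53254)(0.07)² = 0.0052722 kg m².
Treating the hole as negative mass, I = I₀ − I_hole = 0.12168 − 0.0052722 = 0.11641 kg m².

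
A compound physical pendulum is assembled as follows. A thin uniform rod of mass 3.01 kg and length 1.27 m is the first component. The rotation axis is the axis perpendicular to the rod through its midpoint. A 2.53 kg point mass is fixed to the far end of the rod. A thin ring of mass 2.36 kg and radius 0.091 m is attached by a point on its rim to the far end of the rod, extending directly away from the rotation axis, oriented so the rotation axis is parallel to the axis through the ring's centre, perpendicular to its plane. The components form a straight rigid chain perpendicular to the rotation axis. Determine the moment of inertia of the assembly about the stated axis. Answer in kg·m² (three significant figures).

2.69

Thin rod: I_cm = (1/12)ML² = (1/12)(3.01)(1.27)² = 0.40457 kg·m²; axis through the centre, so I = 0.40457 kg·m².
Point mass: I_cm = 0; centre at d = 0.635 m, so the parallel axis theorem gives I = 0 + (2.53)(0.635)² = 1.0202 kg·m².
Thin ring: I_cm = MR² = (2.36)(0.091)² = 0.019543 kg·m²; centre at d = 0.635 + 0.091 = 0.726 m, so the parallel axis theorem gives I = 0.019543 + (2.36)(0.726)² = 1.2634 kg·m².
Total I = 0.40457 + 1.0202 + 1.2634 = 2.6882 kg·m².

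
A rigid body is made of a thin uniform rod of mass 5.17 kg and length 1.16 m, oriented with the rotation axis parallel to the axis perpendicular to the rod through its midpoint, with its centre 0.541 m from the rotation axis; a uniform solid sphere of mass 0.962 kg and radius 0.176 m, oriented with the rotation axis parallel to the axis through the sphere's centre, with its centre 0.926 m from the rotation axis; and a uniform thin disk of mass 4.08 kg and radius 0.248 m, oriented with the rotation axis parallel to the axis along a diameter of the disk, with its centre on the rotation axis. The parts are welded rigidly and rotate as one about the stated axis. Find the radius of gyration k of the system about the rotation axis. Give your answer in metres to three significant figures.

Thin rod: I_cm = (1/12)ML² = (1/12)(5.17)(1.16)² = 0.57973 kg m^2; centre at d = 0.541 m, so the parallel axis theorem gives I = 0.57973 + (5.17)(0.541)² = 2.0929 kg m^2.
Solid sphere: I_cm = (2/5)MR² = (2/5)(0.962)(0.176)² = 0.01192 kg m^2; centre at d = 0.926 m, so the parallel axis theorem gives I = 0.01192 + (0.962)(0.926)² = 0.83681 kg m^2.
Thin disk: I_cm = (1/4)MR² = (1/4)(4.08)(0.248)² = 0.062734 kg m^2; axis through the centre, so I = 0.062734 kg m^2.
Total I = 2.9924 kg m^2; total mass M = 10.212 kg.
k = √(I/M) = √(2.9924/10.212) = 0.54132 m.

0.541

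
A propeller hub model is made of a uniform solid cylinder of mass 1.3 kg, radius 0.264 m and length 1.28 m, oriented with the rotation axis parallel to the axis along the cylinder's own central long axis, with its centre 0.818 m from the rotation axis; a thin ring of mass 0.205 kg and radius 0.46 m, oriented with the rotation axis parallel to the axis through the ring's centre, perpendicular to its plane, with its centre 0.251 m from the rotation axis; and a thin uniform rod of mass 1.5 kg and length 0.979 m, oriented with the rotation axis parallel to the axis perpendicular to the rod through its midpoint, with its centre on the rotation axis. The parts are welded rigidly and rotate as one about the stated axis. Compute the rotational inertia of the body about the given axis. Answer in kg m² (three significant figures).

1.09

Solid cylinder: I_cm = (1/2)MR² = (1/2)(1.3)(0.264)² = 0.045302 kg m²; centre at d = 0.818 m, so the parallel axis theorem gives I = 0.045302 + (1.3)(0.818)² = 0.91516 kg m².
Thin ring: I_cm = MR² = (0.205)(0.46)² = 0.043378 kg m²; centre at d = 0.251 m, so the parallel axis theorem gives I = 0.043378 + (0.205)(0.251)² = 0.056293 kg m².
Thin rod: I_cm = (1/12)ML² = (1/12)(1.5)(0.979)² = 0.11981 kg m²; axis through the centre, so I = 0.11981 kg m².
Total I = 0.91516 + 0.056293 + 0.11981 = 1.0913 kg m².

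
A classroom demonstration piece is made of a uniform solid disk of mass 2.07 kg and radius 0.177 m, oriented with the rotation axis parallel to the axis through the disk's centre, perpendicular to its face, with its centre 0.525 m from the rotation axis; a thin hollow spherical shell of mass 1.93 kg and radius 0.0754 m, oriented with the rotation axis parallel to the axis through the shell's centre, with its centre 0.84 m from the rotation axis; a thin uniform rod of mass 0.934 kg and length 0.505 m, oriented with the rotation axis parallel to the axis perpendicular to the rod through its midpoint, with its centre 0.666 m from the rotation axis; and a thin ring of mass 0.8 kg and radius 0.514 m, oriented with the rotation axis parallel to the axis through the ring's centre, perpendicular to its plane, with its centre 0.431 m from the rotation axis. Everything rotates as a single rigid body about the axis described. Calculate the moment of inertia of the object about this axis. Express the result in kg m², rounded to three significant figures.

Solid disk: I_cm = (1/2)MR² = (1/2)(2.07)(0.177)² = 0.032426 kg m²; centre at d = 0.525 m, so the parallel axis theorem gives I = 0.032426 + (2.07)(0.525)² = 0.60297 kg m².
Spherical shell: I_cm = (2/3)MR² = (2/3)(1.93)(0.0754)² = 0.0073149 kg m²; centre at d = 0.84 m, so the parallel axis theorem gives I = 0.0073149 + (1.93)(0.84)² = 1.3691 kg m².
Thin rod: I_cm = (1/12)ML² = (1/12)(0.934)(0.505)² = 0.019849 kg m²; centre at d = 0.666 m, so the parallel axis theorem gives I = 0.019849 + (0.934)(0.666)² = 0.43413 kg m².
Thin ring: I_cm = MR² = (0.8)(0.514)² = 0.21136 kg m²; centre at d = 0.431 m, so the parallel axis theorem gives I = 0.21136 + (0.8)(0.431)² = 0.35997 kg m².
Total I = 0.60297 + 1.3691 + 0.43413 + 0.35997 = 2.7662 kg m².

2.77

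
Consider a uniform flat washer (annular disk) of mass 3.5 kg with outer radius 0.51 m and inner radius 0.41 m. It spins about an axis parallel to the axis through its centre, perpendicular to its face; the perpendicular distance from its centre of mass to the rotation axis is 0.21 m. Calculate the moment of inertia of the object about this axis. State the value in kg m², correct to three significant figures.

I_cm = (1/2)M(R²+r²) = (1/2)(3.5)[(0.51)² + (0.41)²] = 0.74935 kg m²; centre at d = 0.21 m, so the parallel axis theorem gives I = 0.74935 + (3.5)(0.21)² = 0.9037 kg m².

0.904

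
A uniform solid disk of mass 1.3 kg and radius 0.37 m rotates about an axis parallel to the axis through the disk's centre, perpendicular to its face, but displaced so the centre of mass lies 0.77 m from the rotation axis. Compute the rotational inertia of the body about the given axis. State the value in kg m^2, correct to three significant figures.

0.860

I_cm = (1/2)MR² = (1/2)(1.3)(0.37)² = 0.088985 kg m^2; centre at d = 0.77 m, so I = I_cm + Md² gives I = 0.088985 + (1.3)(0.77)² = 0.85975 kg m^2.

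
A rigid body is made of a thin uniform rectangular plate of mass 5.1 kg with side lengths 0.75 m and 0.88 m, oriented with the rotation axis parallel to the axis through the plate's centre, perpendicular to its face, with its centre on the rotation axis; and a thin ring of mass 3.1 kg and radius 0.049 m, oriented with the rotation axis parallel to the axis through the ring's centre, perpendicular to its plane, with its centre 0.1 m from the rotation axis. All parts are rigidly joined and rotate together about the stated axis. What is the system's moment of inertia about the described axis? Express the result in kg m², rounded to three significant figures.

0.607

Rectangular plate: I_cm = (1/12)M(a²+b²) = (1/12)(5.1)[(0.75)² + (0.88)²] = 0.56818 kg m²; axis through the centre, so I = 0.56818 kg m².
Thin ring: I_cm = MR² = (3.1)(0.049)² = 0.0074431 kg m²; centre at d = 0.1 m, so the parallel axis theorem gives I = 0.0074431 + (3.1)(0.1)² = 0.038443 kg m².
Total I = 0.56818 + 0.038443 = 0.60663 kg m².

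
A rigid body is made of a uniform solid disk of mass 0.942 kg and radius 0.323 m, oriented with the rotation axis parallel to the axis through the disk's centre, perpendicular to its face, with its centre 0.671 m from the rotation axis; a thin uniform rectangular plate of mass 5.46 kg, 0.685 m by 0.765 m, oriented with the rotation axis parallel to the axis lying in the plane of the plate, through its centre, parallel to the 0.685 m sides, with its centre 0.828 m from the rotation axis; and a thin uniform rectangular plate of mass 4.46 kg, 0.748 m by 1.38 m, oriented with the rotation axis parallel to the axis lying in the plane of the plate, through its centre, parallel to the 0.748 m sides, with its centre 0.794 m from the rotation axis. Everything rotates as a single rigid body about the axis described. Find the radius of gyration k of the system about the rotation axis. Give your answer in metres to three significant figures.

Solid disk: I_cm = (1/2)MR² = (1/2)(0.942)(0.323)² = 0.049139 kg m^2; centre at d = 0.671 m, so the parallel axis theorem gives I = 0.049139 + (0.942)(0.671)² = 0.47327 kg m^2.
Rectangular plate: I_cm = (1/12)Mb² = (1/12)(5.46)(0.765)² = 0.26628 kg m^2; centre at d = 0.828 m, so the parallel axis theorem gives I = 0.26628 + (5.46)(0.828)² = 4.0096 kg m^2.
Rectangular plate: I_cm = (1/12)Mb² = (1/12)(4.46)(1.38)² = 0.7078 kg m^2; centre at d = 0.794 m, so the parallel axis theorem gives I = 0.7078 + (4.46)(0.794)² = 3.5195 kg m^2.
Total I = 8.0024 kg m^2; total mass M = 10.862 kg.
k = √(I/M) = √(8.0024/10.862) = 0.85833 m.

0.858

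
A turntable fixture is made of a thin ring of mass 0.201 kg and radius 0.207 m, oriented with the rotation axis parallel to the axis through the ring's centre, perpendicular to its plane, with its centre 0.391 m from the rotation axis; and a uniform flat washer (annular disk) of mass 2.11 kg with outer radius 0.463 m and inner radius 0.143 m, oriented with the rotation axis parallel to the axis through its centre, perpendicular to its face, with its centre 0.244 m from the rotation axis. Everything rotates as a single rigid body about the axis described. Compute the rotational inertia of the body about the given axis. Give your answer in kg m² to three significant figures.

Thin ring: I_cm = MR² = (0.201)(0.207)² = 0.0086126 kg m²; centre at d = 0.391 m, so the parallel axis theorem gives I = 0.0086126 + (0.201)(0.391)² = 0.039342 kg m².
Annular disk: I_cm = (1/2)M(R²+r²) = (1/2)(2.11)[(0.463)² + (0.143)²] = 0.24773 kg m²; centre at d = 0.244 m, so the parallel axis theorem gives I = 0.24773 + (2.11)(0.244)² = 0.37335 kg m².
Total I = 0.039342 + 0.37335 = 0.4127 kg m².

0.413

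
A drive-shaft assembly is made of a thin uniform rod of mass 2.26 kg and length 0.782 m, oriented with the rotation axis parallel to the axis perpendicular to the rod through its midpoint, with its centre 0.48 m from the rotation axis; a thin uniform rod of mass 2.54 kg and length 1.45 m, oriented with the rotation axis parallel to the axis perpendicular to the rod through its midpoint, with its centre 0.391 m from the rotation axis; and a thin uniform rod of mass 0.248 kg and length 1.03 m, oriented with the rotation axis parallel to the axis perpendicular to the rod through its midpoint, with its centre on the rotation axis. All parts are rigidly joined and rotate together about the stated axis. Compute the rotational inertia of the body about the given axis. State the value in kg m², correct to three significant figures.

1.49

Thin rod: I_cm = (1/12)ML² = (1/12)(2.26)(0.782)² = 0.11517 kg m²; centre at d = 0.48 m, so the parallel axis theorem gives I = 0.11517 + (2.26)(0.48)² = 0.63587 kg m².
Thin rod: I_cm = (1/12)ML² = (1/12)(2.54)(1.45)² = 0.44503 kg m²; centre at d = 0.391 m, so the parallel axis theorem gives I = 0.44503 + (2.54)(0.391)² = 0.83335 kg m².
Thin rod: I_cm = (1/12)ML² = (1/12)(0.248)(1.03)² = 0.021925 kg m²; axis through the centre, so I = 0.021925 kg m².
Total I = 0.63587 + 0.83335 + 0.021925 = 1.4911 kg m².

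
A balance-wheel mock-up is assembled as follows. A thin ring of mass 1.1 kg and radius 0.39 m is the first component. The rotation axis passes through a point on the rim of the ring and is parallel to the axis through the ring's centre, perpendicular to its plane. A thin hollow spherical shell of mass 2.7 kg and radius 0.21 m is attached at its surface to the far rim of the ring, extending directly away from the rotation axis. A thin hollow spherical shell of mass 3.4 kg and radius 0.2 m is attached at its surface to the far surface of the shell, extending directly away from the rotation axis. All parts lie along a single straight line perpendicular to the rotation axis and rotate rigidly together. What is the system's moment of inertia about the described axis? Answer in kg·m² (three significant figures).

9.81

Thin ring: I_cm = MR² = (1.1)(0.39)² = 0.16731 kg·m²; centre at d = 0.39 m, so I = I_cm + Md² gives I = 0.16731 + (1.1)(0.39)² = 0.33462 kg·m².
Spherical shell: I_cm = (2/3)MR² = (2/3)(2.7)(0.21)² = 0.07938 kg·m²; centre at d = 0.39 + 0.39 + 0.21 = 0.99 m, so I = I_cm + Md² gives I = 0.07938 + (2.7)(0.99)² = 2.7256 kg·m².
Spherical shell: I_cm = (2/3)MR² = (2/3)(3.4)(0.2)² = 0.090667 kg·m²; centre at d = 0.39 + 0.39 + 0.21 + 0.21 + 0.2 = 1.4 m, so I = I_cm + Md² gives I = 0.090667 + (3.4)(1.4)² = 6.7547 kg·m².
Total I = 0.33462 + 2.7256 + 6.7547 = 9.8149 kg·m².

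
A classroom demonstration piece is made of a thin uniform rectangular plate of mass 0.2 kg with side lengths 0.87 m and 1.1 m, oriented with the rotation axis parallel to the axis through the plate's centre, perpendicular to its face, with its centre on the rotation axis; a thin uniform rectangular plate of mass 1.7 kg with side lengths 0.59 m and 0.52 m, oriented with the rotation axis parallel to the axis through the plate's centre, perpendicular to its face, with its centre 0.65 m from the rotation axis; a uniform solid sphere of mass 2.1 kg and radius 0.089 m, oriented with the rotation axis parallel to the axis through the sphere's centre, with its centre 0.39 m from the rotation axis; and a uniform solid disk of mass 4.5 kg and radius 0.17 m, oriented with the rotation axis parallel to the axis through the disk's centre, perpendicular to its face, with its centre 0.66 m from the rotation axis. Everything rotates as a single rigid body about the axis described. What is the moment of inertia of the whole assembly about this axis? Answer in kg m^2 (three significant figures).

Rectangular plate: I_cm = (1/12)M(a²+b²) = (1/12)(0.2)[(0.87)² + (1.1)²] = 0.032782 kg m^2; axis through the centre, so I = 0.032782 kg m^2.
Rectangular plate: I_cm = (1/12)M(a²+b²) = (1/12)(1.7)[(0.59)² + (0.52)²] = 0.087621 kg m^2; centre at d = 0.65 m, so the parallel axis theorem gives I = 0.087621 + (1.7)(0.65)² = 0.80587 kg m^2.
Solid sphere: I_cm = (2/5)MR² = (2/5)(2.1)(0.089)² = 0.0066536 kg m^2; centre at d = 0.39 m, so the parallel axis theorem gives I = 0.0066536 + (2.1)(0.39)² = 0.32606 kg m^2.
Solid disk: I_cm = (1/2)MR² = (1/2)(4.5)(0.17)² = 0.065025 kg m^2; centre at d = 0.66 m, so the parallel axis theorem gives I = 0.065025 + (4.5)(0.66)² = 2.0252 kg m^2.
Total I = 0.032782 + 0.80587 + 0.32606 + 2.0252 = 3.1899 kg m^2.

3.19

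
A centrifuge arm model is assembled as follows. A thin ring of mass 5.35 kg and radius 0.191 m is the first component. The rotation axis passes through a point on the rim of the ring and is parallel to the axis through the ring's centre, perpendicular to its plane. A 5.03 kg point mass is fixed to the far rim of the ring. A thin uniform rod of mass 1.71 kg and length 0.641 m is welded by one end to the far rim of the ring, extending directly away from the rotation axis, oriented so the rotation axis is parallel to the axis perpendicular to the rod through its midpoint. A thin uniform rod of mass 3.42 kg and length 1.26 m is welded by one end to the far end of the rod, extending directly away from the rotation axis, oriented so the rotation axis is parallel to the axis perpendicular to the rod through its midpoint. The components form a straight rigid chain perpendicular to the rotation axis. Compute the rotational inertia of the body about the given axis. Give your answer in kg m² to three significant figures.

11.8

Thin ring: I_cm = MR² = (5.35)(0.191)² = 0.19517 kg m²; centre at d = 0.191 m, so the parallel axis theorem gives I = 0.19517 + (5.35)(0.191)² = 0.39035 kg m².
Point mass: I_cm = 0; centre at d = 0.191 + 0.191 = 0.382 m, so the parallel axis theorem gives I = 0 + (5.03)(0.382)² = 0.734 kg m².
Thin rod: I_cm = (1/12)ML² = (1/12)(1.71)(0.641)² = 0.058551 kg m²; centre at d = 0.191 + 0.191 + 0.3205 = 0.7025 m, so the parallel axis theorem gives I = 0.058551 + (1.71)(0.7025)² = 0.90245 kg m².
Thin rod: I_cm = (1/12)ML² = (1/12)(3.42)(1.26)² = 0.45247 kg m²; centre at d = 0.191 + 0.191 + 0.3205 + 0.3205 + 0.63 = 1.653 m, so the parallel axis theorem gives I = 0.45247 + (3.42)(1.653)² = 9.7973 kg m².
Total I = 0.39035 + 0.734 + 0.90245 + 9.7973 = 11.824 kg m².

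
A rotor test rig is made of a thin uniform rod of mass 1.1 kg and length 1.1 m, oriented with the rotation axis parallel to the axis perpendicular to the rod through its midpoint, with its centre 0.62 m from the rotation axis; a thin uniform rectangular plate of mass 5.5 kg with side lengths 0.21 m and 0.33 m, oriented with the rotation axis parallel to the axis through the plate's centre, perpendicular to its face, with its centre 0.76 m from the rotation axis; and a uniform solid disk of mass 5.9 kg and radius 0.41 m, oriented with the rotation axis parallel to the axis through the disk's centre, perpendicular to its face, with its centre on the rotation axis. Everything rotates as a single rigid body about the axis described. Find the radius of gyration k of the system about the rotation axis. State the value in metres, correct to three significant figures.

0.585

Thin rod: I_cm = (1/12)ML² = (1/12)(1.1)(1.1)² = 0.11092 kg·m²; centre at d = 0.62 m, so I = I_cm + Md² gives I = 0.11092 + (1.1)(0.62)² = 0.53376 kg·m².
Rectangular plate: I_cm = (1/12)M(a²+b²) = (1/12)(5.5)[(0.21)² + (0.33)²] = 0.070125 kg·m²; centre at d = 0.76 m, so I = I_cm + Md² gives I = 0.070125 + (5.5)(0.76)² = 3.2469 kg·m².
Solid disk: I_cm = (1/2)MR² = (1/2)(5.9)(0.41)² = 0.49589 kg·m²; axis through the centre, so I = 0.49589 kg·m².
Total I = 4.2766 kg·m²; total mass M = 12.5 kg.
k = √(I/M) = √(4.2766/12.5) = 0.58492 m.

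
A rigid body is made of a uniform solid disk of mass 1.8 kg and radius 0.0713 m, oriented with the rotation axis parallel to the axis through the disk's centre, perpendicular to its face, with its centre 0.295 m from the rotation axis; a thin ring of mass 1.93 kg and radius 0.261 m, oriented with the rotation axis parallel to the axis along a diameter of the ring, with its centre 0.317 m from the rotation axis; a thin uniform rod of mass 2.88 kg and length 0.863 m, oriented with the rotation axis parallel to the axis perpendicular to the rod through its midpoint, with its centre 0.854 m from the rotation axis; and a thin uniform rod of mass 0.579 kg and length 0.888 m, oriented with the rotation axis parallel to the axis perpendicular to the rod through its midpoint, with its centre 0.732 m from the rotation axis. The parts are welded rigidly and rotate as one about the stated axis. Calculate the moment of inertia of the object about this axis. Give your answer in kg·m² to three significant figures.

3.05

Solid disk: I_cm = (1/2)MR² = (1/2)(1.8)(0.0713)² = 0.0045753 kg·m²; centre at d = 0.295 m, so I = I_cm + Md² gives I = 0.0045753 + (1.8)(0.295)² = 0.16122 kg·m².
Thin ring: I_cm = (1/2)MR² = (1/2)(1.93)(0.261)² = 0.065737 kg·m²; centre at d = 0.317 m, so I = I_cm + Md² gives I = 0.065737 + (1.93)(0.317)² = 0.25968 kg·m².
Thin rod: I_cm = (1/12)ML² = (1/12)(2.88)(0.863)² = 0.17874 kg·m²; centre at d = 0.854 m, so I = I_cm + Md² gives I = 0.17874 + (2.88)(0.854)² = 2.2792 kg·m².
Thin rod: I_cm = (1/12)ML² = (1/12)(0.579)(0.888)² = 0.038047 kg·m²; centre at d = 0.732 m, so I = I_cm + Md² gives I = 0.038047 + (0.579)(0.732)² = 0.34829 kg·m².
Total I = 0.16122 + 0.25968 + 2.2792 + 0.34829 = 3.0484 kg·m².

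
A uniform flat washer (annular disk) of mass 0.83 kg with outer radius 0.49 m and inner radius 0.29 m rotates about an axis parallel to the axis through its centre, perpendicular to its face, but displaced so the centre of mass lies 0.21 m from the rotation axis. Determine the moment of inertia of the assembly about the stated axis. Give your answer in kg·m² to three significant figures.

I_cm = (1/2)M(R²+r²) = (1/2)(0.83)[(0.49)² + (0.29)²] = 0.13454 kg·m²; centre at d = 0.21 m, so I = I_cm + Md² gives I = 0.13454 + (0.83)(0.21)² = 0.17115 kg·m².

0.171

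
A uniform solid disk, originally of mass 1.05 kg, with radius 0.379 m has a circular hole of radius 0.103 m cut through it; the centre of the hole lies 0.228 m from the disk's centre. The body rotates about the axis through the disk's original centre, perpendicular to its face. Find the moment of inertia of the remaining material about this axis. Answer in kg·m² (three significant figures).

Unpierced body about its centre: I₀ = (1/2)MR² = (1/2)(1.05)(0.379)² = 0.075412 kg·m².
The removed disk has mass m = M·(r/R)² = (1.05)(0.103/0.379)² = 0.077551 kg (same uniform areal density).
Its moment of inertia about the rotation axis (parallel-axis theorem): I_hole = (1/2)mr² + md² = (1/2)(0.077551)(0.103)² + (0.077551)(0.228)² = 0.0044428 kg·m².
Treating the hole as negative mass, I = I₀ − I_hole = 0.075412 − 0.0044428 = 0.070969 kg·m².

0.0710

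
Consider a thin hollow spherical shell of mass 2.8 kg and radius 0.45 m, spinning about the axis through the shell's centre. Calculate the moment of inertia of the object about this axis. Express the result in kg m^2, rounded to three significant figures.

I_cm = (2/3)MR² = (2/3)(2.8)(0.45)² = 0.378 kg m^2; axis through the centre, so I = 0.378 kg m^2.

0.378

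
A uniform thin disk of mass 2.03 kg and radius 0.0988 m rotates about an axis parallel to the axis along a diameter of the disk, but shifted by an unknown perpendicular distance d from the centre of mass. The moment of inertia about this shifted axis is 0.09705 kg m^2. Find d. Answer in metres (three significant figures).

About the centre-of-mass axis, I_cm = (1/4)MR² = (1/4)(2.03)(0.0988)² = 0.0049539 kg m^2.
Parallel axis theorem: I = I_cm + Md², so Md² = 0.09705 − 0.0049539 = 0.092096 kg m^2.
d = √(0.092096 / 2.03) = 0.213 m.

0.213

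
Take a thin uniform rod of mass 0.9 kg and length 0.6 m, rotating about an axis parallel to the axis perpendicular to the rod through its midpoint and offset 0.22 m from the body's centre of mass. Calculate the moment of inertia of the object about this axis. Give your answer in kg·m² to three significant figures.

0.0706

I_cm = (1/12)ML² = (1/12)(0.9)(0.6)² = 0.027 kg·m²; centre at d = 0.22 m, so I = I_cm + Md² gives I = 0.027 + (0.9)(0.22)² = 0.07056 kg·m².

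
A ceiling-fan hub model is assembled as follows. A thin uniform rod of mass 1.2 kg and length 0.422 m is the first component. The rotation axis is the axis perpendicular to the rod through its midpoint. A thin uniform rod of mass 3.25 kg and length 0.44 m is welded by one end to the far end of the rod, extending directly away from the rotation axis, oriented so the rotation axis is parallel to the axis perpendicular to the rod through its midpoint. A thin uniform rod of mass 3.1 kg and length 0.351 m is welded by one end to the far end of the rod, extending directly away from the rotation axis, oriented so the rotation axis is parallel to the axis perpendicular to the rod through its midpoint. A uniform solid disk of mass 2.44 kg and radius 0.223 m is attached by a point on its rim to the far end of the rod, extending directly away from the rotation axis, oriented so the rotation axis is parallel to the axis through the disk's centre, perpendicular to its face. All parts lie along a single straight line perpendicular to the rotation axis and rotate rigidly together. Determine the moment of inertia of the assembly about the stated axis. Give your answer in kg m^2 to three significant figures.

6.55

Thin rod: I_cm = (1/12)ML² = (1/12)(1.2)(0.422)² = 0.017808 kg m^2; axis through the centre, so I = 0.017808 kg m^2.
Thin rod: I_cm = (1/12)ML² = (1/12)(3.25)(0.44)² = 0.052433 kg m^2; centre at d = 0.211 + 0.22 = 0.431 m, so the parallel axis theorem gives I = 0.052433 + (3.25)(0.431)² = 0.65616 kg m^2.
Thin rod: I_cm = (1/12)ML² = (1/12)(3.1)(0.351)² = 0.031827 kg m^2; centre at d = 0.211 + 0.22 + 0.22 + 0.1755 = 0.8265 m, so the parallel axis theorem gives I = 0.031827 + (3.1)(0.8265)² = 2.1494 kg m^2.
Solid disk: I_cm = (1/2)MR² = (1/2)(2.44)(0.223)² = 0.060669 kg m^2; centre at d = 0.211 + 0.22 + 0.22 + 0.1755 + 0.1755 + 0.223 = 1.225 m, so the parallel axis theorem gives I = 0.060669 + (2.44)(1.225)² = 3.7222 kg m^2.
Total I = 0.017808 + 0.65616 + 2.1494 + 3.7222 = 6.5456 kg m^2.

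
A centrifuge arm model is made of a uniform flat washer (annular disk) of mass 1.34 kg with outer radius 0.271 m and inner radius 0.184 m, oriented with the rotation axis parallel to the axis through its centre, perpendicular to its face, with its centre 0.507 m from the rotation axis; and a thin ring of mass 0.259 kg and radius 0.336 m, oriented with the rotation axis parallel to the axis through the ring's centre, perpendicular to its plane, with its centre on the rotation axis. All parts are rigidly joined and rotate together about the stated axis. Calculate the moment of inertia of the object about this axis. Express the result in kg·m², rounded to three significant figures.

Annular disk: I_cm = (1/2)M(R²+r²) = (1/2)(1.34)[(0.271)² + (0.184)²] = 0.071889 kg·m²; centre at d = 0.507 m, so the parallel axis theorem gives I = 0.071889 + (1.34)(0.507)² = 0.41633 kg·m².
Thin ring: I_cm = MR² = (0.259)(0.336)² = 0.02924 kg·m²; axis through the centre, so I = 0.02924 kg·m².
Total I = 0.41633 + 0.02924 = 0.44557 kg·m².

0.446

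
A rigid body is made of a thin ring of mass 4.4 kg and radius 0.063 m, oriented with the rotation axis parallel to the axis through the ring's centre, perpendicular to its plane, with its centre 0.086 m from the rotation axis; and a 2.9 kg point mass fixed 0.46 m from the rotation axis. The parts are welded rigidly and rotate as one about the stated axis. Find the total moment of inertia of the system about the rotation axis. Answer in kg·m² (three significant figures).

Thin ring: I_cm = MR² = (4.4)(0.063)² = 0.017464 kg·m²; centre at d = 0.086 m, so the parallel axis theorem gives I = 0.017464 + (4.4)(0.086)² = 0.050006 kg·m².
Point mass: I_cm = 0; centre at d = 0.46 m, so the parallel axis theorem gives I = 0 + (2.9)(0.46)² = 0.61364 kg·m².
Total I = 0.050006 + 0.61364 = 0.66365 kg·m².

0.664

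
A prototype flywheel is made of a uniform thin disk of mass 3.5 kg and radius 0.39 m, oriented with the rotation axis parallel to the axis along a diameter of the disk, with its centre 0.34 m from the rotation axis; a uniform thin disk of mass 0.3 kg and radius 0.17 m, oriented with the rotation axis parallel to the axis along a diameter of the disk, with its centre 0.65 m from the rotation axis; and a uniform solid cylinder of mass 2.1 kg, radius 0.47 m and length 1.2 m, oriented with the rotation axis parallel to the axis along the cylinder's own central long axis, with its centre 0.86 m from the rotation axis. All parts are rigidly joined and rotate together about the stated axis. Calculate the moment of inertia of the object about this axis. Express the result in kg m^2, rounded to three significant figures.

Thin disk: I_cm = (1/4)MR² = (1/4)(3.5)(0.39)² = 0.13309 kg m^2; centre at d = 0.34 m, so I = I_cm + Md² gives I = 0.13309 + (3.5)(0.34)² = 0.53769 kg m^2.
Thin disk: I_cm = (1/4)MR² = (1/4)(0.3)(0.17)² = 0.0021675 kg m^2; centre at d = 0.65 m, so I = I_cm + Md² gives I = 0.0021675 + (0.3)(0.65)² = 0.12892 kg m^2.
Solid cylinder: I_cm = (1/2)MR² = (1/2)(2.1)(0.47)² = 0.23194 kg m^2; centre at d = 0.86 m, so I = I_cm + Md² gives I = 0.23194 + (2.1)(0.86)² = 1.7851 kg m^2.
Total I = 0.53769 + 0.12892 + 1.7851 = 2.4517 kg m^2.

2.45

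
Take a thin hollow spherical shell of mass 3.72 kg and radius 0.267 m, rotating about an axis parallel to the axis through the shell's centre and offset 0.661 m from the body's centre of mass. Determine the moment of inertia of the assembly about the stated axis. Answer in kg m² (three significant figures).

1.80

I_cm = (2/3)MR² = (2/3)(3.72)(0.267)² = 0.1768 kg m²; centre at d = 0.661 m, so I = I_cm + Md² gives I = 0.1768 + (3.72)(0.661)² = 1.8021 kg m².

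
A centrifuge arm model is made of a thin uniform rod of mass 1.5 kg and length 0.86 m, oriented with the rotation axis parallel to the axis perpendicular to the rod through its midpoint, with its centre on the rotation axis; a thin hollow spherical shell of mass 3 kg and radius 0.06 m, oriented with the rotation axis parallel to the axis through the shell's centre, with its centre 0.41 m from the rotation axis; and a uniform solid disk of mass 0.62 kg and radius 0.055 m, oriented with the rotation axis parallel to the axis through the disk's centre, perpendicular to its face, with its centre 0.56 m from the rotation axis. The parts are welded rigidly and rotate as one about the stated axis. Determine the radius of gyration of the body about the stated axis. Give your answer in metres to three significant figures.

0.395

Thin rod: I_cm = (1/12)ML² = (1/12)(1.5)(0.86)² = 0.09245 kg·m²; axis through the centre, so I = 0.09245 kg·m².
Spherical shell: I_cm = (2/3)MR² = (2/3)(3)(0.06)² = 0.0072 kg·m²; centre at d = 0.41 m, so the parallel axis theorem gives I = 0.0072 + (3)(0.41)² = 0.5115 kg·m².
Solid disk: I_cm = (1/2)MR² = (1/2)(0.62)(0.055)² = 0.00093775 kg·m²; centre at d = 0.56 m, so the parallel axis theorem gives I = 0.00093775 + (0.62)(0.56)² = 0.19537 kg·m².
Total I = 0.79932 kg·m²; total mass M = 5.12 kg.
k = √(I/M) = √(0.79932/5.12) = 0.39512 m.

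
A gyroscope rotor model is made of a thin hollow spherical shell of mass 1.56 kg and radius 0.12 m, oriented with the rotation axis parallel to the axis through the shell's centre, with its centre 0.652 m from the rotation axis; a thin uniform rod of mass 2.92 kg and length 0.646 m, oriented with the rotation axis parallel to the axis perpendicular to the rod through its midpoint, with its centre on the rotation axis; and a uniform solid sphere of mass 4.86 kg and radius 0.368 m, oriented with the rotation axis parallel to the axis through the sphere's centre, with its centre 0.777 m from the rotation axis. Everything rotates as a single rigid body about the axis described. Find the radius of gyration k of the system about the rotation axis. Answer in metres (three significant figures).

0.653

Spherical shell: I_cm = (2/3)MR² = (2/3)(1.56)(0.12)² = 0.014976 kg m²; centre at d = 0.652 m, so I = I_cm + Md² gives I = 0.014976 + (1.56)(0.652)² = 0.67814 kg m².
Thin rod: I_cm = (1/12)ML² = (1/12)(2.92)(0.646)² = 0.10155 kg m²; axis through the centre, so I = 0.10155 kg m².
Solid sphere: I_cm = (2/5)MR² = (2/5)(4.86)(0.368)² = 0.26326 kg m²; centre at d = 0.777 m, so I = I_cm + Md² gives I = 0.26326 + (4.86)(0.777)² = 3.1974 kg m².
Total I = 3.9771 kg m²; total mass M = 9.34 kg.
k = √(I/M) = √(3.9771/9.34) = 0.65254 m.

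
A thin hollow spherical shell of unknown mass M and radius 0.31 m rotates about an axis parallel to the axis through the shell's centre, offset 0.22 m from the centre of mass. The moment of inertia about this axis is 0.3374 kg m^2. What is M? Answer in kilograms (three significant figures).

I = I_cm + Md² = (2/3)MR² + Md² = M·[0.666667·(0.31)² + (0.22)²] = M·0.11247.
So M = 0.3374 / 0.11247 = 3 kg.

3.00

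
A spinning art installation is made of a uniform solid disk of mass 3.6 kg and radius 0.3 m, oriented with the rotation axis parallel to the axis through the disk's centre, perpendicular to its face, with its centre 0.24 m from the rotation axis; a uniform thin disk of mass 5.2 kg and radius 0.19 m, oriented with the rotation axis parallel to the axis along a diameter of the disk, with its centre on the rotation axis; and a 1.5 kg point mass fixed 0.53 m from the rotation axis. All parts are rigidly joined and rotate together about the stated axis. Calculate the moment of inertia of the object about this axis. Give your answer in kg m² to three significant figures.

0.838

Solid disk: I_cm = (1/2)MR² = (1/2)(3.6)(0.3)² = 0.162 kg m²; centre at d = 0.24 m, so I = I_cm + Md² gives I = 0.162 + (3.6)(0.24)² = 0.36936 kg m².
Thin disk: I_cm = (1/4)MR² = (1/4)(5.2)(0.19)² = 0.04693 kg m²; axis through the centre, so I = 0.04693 kg m².
Point mass: I_cm = 0; centre at d = 0.53 m, so I = I_cm + Md² gives I = 0 + (1.5)(0.53)² = 0.42135 kg m².
Total I = 0.36936 + 0.04693 + 0.42135 = 0.83764 kg m².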